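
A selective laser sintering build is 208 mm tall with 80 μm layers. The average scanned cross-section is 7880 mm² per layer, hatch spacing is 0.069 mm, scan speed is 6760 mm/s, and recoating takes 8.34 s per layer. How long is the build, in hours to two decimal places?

18.22 hours

Layers = ⌈208/0.08⌉ = 2600.
Per-layer scan distance: 7880 / 0.069 → 114202.9 mm.
Scan time per layer: 114202.9 / 6760 → 16.8939 s.
Time per layer: 16.8939 + 8.34 → 25.2339 s.
Total: 2600 × 25.2339 s = 65608.14 s → 18.22 hours.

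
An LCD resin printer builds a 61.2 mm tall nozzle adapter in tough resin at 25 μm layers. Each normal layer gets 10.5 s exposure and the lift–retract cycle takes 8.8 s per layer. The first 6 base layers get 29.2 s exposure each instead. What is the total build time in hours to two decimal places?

Number of layers: 61.2 / 0.025 → 2448 (rounded up).
Bottom layers = 6 × (29.2 + 8.8) = 228 s.
Normal layers = 2442 × (10.5 + 8.8), so 47130.6 s.
Sum: 228 + 47130.6 = 47358.6 s → 13.16 hours.

13.16 hours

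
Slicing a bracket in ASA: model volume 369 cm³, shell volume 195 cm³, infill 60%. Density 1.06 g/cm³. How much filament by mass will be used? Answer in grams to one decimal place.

Volume inside the shell = 369 − 195, so 174 cm³.
Infill deposited: 0.60 × 174 → 104.4 cm³.
Total extruded = 195 + 104.4 = 299.4 cm³.
Mass = 299.4 × 1.06 = 317.364 g.

317.4 g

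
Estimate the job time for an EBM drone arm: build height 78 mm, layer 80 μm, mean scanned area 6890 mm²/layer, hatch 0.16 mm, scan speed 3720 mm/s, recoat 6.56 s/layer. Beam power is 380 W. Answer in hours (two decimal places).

Layer count = ceil(78 / 0.08) = 975.
Scan path per layer: 6890 / 0.16 → 43062.5 mm.
Beam time per layer = 43062.5 / 3720 = 11.5759 s.
Time per layer: 11.5759 + 6.56 → 18.1359 s.
Total: 975 × 18.1359 s = 17682.5025 s → 4.91 hours.

4.91 hours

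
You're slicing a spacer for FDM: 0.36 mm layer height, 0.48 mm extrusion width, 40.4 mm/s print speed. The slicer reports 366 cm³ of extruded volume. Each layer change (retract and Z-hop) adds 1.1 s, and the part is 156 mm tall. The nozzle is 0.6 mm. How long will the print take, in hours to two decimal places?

14.70 hours

Extrusion cross-section: 0.36 × 0.48 → 0.1728 mm².
Toolpath length = 366 cm³ / 0.1728 mm² = 366000 / 0.1728 = 2118055.6 mm.
Extrusion time = 2118055.6 / 40.4, so 52427.1 s.
Number of layers: 156 / 0.36 → 434 (rounded up).
Z-hop total: 434 × 1.1 → 477.4 s.
Altogether 52427.1 + 477.4 = 52904.5 s, i.e. 14.70 hours.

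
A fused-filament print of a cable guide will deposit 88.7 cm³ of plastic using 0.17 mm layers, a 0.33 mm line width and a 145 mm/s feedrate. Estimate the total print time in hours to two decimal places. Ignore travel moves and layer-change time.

Extrusion cross-section = 0.17 × 0.33, so 0.0561 mm².
Path length: 88700 mm³ / 0.0561 mm² → 1581105.2 mm.
Time extruding: 1581105.2 / 145 → 10904.2 s.
Converting: 10904.2 s = 3.03 hours.

3.03 hours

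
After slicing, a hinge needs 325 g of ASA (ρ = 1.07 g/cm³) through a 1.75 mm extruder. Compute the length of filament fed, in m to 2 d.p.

126.28 m

Extruded volume: 325/1.07 = 303.7383 cm³ (303738.3 mm³).
Filament cross-section = π × (1.75/2)² = 2.4053 mm².
L = V/A = 303738.3/2.4053 = 126278.76 mm → 126.28 m.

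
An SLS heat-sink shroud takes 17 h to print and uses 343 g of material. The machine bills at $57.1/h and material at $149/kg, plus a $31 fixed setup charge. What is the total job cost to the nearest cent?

Machine cost = 57.1 × 17 = $970.70.
Material cost = 149 × 343/1000, so $51.107.
Adding setup: 970.70 + 51.107 + 31 → 1052.807 ≈ $1052.81.

$1052.81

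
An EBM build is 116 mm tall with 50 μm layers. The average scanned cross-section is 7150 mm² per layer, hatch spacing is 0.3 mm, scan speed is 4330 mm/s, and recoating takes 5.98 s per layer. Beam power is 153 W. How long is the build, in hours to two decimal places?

Layer count = ceil(116 / 0.05) = 2320.
Hatch length per layer = 7150 / 0.3 = 23833.3 mm.
Beam time per layer = 23833.3 / 4330, so 5.5042 s.
Layer cycle = 5.5042 + 5.98, so 11.4842 s.
Build time = 2320 × 11.4842 = 26643.344 s = 7.40 hours.

7.40 hours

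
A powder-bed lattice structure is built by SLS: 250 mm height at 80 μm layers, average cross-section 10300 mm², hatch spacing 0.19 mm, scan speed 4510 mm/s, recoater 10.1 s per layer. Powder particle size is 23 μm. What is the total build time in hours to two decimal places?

19.20 hours

Number of layers: 250 / 0.08 → 3125 (rounded up).
Scan path per layer: 10300 / 0.19 → 54210.5 mm.
Laser time per layer: 54210.5 / 4510 → 12.0201 s.
Layer cycle = 12.0201 + 10.1 = 22.1201 s.
Total: 3125 × 22.1201 s = 69125.3125 s → 19.20 hours.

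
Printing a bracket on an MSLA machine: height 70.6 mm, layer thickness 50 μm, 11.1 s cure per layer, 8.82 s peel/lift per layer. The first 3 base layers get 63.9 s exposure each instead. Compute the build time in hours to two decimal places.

Layers = ⌈70.6/0.05⌉ = 1412.
Bottom layers: 3 × (63.9 + 8.82) → 218.16 s.
Normal layers = 1409 × (11.1 + 8.82), so 28067.28 s.
Total = 218.16 + 28067.28 = 28285.44 s = 7.86 hours.

7.86 hours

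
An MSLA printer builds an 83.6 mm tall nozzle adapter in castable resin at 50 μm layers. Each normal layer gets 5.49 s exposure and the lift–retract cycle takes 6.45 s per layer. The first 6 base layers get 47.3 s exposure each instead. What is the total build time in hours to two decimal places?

5.62 hours

Layer count = ceil(83.6 / 0.05) = 1672.
Base layers: 6 × (47.3 + 6.45) → 322.5 s.
Normal layers = 1666 × (5.49 + 6.45), so 19892.04 s.
Sum: 322.5 + 19892.04 = 20214.54 s → 5.62 hours.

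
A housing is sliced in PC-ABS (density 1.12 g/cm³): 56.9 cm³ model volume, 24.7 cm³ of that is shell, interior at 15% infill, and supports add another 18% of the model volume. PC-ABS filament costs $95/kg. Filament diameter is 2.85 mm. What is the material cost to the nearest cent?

Infill region = 56.9 − 24.7, so 32.2 cm³.
Infill deposited = 0.15 × 32.2 = 4.83 cm³.
Support = 0.18 × 56.9 = 10.242 cm³.
Total extruded = 24.7 + 4.83 + 10.242, so 39.772 cm³.
Mass: 39.772 × 1.12 → 44.54464 g.
Cost = 44.54464 g / 1000 × $95/kg = $4.23.

$4.23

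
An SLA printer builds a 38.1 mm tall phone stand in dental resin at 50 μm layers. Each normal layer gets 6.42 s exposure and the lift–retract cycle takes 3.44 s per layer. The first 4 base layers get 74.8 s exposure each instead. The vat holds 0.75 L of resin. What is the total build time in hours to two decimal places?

Number of layers: 38.1 / 0.05 → 762 (rounded up).
Base layers: 4 × (74.8 + 3.44) → 312.96 s.
Normal layers = 758 × (6.42 + 3.44) = 7473.88 s.
Sum: 312.96 + 7473.88 = 7786.84 s → 2.16 hours.

2.16 hours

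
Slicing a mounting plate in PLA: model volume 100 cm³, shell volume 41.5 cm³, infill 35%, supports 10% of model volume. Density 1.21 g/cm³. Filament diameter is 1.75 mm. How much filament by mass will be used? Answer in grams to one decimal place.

87.1 g

Interior volume = 100 − 41.5 = 58.5 cm³.
Deposited infill = 0.35 × 58.5 = 20.475 cm³.
Support: 0.10 × 100 → 10 cm³.
Deposited volume = 41.5 + 20.475 + 10, so 71.975 cm³.
Mass = 71.975 × 1.21 = 87.08975 g.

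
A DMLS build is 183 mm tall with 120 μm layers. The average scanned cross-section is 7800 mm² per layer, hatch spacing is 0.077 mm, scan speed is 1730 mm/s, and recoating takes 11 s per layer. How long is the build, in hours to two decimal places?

Layer count = ceil(183 / 0.12) = 1525.
Per-layer scan distance = 7800 / 0.077, so 101298.7 mm.
Per-layer scan time = 101298.7 / 1730, so 58.5542 s.
Time per layer = 58.5542 + 11, so 69.5542 s.
Build time = 1525 × 69.5542 = 106070.155 s = 29.46 hours.

29.46 hours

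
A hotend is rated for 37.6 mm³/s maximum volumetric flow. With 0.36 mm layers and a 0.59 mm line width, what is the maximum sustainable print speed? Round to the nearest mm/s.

177 mm/s

Extrusion cross-section: 0.36 × 0.59 → 0.2124 mm².
v_max = Q/A = 37.6/0.2124 = 177.02 mm/s → 177 mm/s.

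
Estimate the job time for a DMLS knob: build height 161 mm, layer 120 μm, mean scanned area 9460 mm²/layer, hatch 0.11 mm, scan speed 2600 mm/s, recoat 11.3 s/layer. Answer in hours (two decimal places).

16.54 hours

Layers = ⌈161/0.12⌉ = 1342.
Scan path per layer: 9460 / 0.11 → 86000 mm.
Scan time per layer = 86000 / 2600 = 33.0769 s.
Time per layer = 33.0769 + 11.3 = 44.3769 s.
Total: 1342 × 44.3769 s = 59553.7998 s → 16.54 hours.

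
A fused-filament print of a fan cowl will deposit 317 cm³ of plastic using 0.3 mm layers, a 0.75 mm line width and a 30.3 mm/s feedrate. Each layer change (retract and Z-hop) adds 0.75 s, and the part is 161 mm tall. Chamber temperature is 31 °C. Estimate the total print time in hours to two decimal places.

Line area = 0.3 × 0.75 = 0.225 mm².
Total extruded path = 317000/0.225 = 1408888.9 mm.
Print-move time: 1408888.9 / 30.3 → 46498 s.
Layers = ⌈161/0.3⌉ = 537.
Layer-change overhead = 537 × 0.75 = 402.75 s.
Altogether 46498 + 402.75 = 46900.75 s, i.e. 13.03 hours.

13.03 hours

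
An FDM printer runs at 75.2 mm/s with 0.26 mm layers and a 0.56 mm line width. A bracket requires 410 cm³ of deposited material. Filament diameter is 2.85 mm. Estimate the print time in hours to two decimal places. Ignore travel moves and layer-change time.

10.40 hours

Line area = 0.26 × 0.56, so 0.1456 mm².
Toolpath length = 410 cm³ / 0.1456 mm² = 410000 / 0.1456 = 2815934.1 mm.
Time extruding = 2815934.1 / 75.2 = 37445.9 s.
That's 37445.9 s → 10.40 hours.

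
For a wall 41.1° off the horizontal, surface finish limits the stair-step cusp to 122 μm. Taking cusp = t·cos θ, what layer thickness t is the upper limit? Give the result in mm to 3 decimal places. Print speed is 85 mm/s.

0.162 mm

t = h_c / cos θ = 0.122 / 0.7536 = 0.162 mm.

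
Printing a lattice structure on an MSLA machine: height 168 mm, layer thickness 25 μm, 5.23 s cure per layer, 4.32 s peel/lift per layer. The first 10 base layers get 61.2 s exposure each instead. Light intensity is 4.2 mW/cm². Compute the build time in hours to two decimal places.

Layers = ⌈168/0.025⌉ = 6720.
Bottom layers: 10 × (61.2 + 4.32) → 655.2 s.
Normal layers = 6710 × (5.23 + 4.32) = 64080.5 s.
Sum: 655.2 + 64080.5 = 64735.7 s → 17.98 hours.

17.98 hours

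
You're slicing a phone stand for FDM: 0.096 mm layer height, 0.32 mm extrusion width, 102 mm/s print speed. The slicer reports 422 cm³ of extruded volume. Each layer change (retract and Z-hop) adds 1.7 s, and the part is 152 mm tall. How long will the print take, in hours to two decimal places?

Line area = 0.096 × 0.32, so 0.03072 mm².
Path length: 422000 mm³ / 0.03072 mm² → 13736979.2 mm.
Print-move time = 13736979.2 / 102, so 134676.3 s.
Number of layers: 152 / 0.096 → 1584 (rounded up).
Non-print overhead: 1584 × 1.7 → 2692.8 s.
Altogether 134676.3 + 2692.8 = 137369.1 s, i.e. 38.16 hours.

38.16 hours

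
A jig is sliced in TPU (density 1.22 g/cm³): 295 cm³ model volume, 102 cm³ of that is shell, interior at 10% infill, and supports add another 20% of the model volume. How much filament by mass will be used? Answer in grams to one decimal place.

220.0 g

Infill region = 295 − 102, so 193 cm³.
Infill deposited = 0.10 × 193, so 19.3 cm³.
Support: 0.20 × 295 → 59 cm³.
Total printed volume = 102 + 19.3 + 59, so 180.3 cm³.
Mass = 180.3 × 1.22, so 219.966 g.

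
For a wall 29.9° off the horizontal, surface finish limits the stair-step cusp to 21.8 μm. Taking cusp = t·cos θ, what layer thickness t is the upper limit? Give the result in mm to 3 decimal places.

0.025 mm

t = h_c / cos θ = 0.0218 / 0.8669 = 0.025 mm.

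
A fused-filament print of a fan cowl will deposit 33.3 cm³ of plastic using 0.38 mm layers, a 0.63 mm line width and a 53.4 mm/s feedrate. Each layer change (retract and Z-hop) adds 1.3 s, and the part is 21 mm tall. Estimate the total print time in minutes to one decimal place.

44.6 minutes

Line area = 0.38 × 0.63 = 0.2394 mm².
Toolpath length = 33.3 cm³ / 0.2394 mm² = 33300 / 0.2394 = 139097.7 mm.
Print-move time = 139097.7 / 53.4 = 2604.8 s.
Layer count = ceil(21 / 0.38) = 56.
Layer-change overhead = 56 × 1.3, so 72.8 s.
Altogether 2604.8 + 72.8 = 2677.6 s, i.e. 44.6 minutes.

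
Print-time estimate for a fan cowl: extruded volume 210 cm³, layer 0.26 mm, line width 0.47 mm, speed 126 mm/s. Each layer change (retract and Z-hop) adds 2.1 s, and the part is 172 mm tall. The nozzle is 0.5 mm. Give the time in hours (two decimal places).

4.17 hours

Bead cross-section = 0.26 × 0.47 = 0.1222 mm².
Path length: 210000 mm³ / 0.1222 mm² → 1718494.3 mm.
Time extruding: 1718494.3 / 126 → 13638.8 s.
Layer count = ceil(172 / 0.26) = 662.
Z-hop total = 662 × 2.1, so 1390.2 s.
Total = 13638.8 + 1390.2 = 15029 s = 4.17 hours.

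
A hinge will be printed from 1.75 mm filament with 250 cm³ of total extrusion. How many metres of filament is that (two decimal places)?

A = π r² = π × 0.875² = 2.4053 mm².
L = 250000 mm³ / 2.4053 mm² = 103937.14 mm, i.e. 103.94 m.

103.94 m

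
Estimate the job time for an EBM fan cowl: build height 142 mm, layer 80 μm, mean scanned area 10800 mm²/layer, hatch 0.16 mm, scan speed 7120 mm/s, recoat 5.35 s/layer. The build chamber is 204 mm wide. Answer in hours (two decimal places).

7.31 hours

Layers = ⌈142/0.08⌉ = 1775.
Hatch length per layer = 10800 / 0.16, so 67500 mm.
Beam time per layer = 67500 / 7120, so 9.4803 s.
Per-layer time: 9.4803 + 5.35 → 14.8303 s.
Build time = 1775 × 14.8303 = 26323.7825 s = 7.31 hours.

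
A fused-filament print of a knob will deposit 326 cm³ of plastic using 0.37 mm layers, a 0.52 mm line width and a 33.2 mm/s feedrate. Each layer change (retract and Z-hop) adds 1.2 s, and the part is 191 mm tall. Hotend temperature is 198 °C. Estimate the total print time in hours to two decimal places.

Bead cross-section = 0.37 × 0.52, so 0.1924 mm².
Path length: 326000 mm³ / 0.1924 mm² → 1694386.7 mm.
Extrusion time = 1694386.7 / 33.2, so 51035.7 s.
Layers = ⌈191/0.37⌉ = 517.
Layer-change overhead: 517 × 1.2 → 620.4 s.
Altogether 51035.7 + 620.4 = 51656.1 s, i.e. 14.35 hours.

14.35 hours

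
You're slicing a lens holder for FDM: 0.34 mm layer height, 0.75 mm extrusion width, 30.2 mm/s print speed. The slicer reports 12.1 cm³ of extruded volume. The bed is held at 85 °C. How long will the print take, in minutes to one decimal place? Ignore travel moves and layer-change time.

Extrusion cross-section = 0.34 × 0.75 = 0.255 mm².
Toolpath length = 12.1 cm³ / 0.255 mm² = 12100 / 0.255 = 47451 mm.
Time extruding = 47451 / 30.2, so 1571.2 s.
1571.2 s = 26.2 minutes.

26.2 minutes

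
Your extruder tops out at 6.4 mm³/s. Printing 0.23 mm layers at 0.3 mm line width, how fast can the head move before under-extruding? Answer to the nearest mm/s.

93 mm/s

A: 0.23 × 0.3 → 0.069 mm².
v_max = Q/A = 6.4/0.069 = 92.75 mm/s → 93 mm/s.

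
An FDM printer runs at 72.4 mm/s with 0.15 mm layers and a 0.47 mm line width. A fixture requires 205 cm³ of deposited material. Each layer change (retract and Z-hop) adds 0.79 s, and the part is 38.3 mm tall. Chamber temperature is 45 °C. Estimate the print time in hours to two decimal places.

Bead cross-section = 0.15 × 0.47 = 0.0705 mm².
Toolpath length = 205 cm³ / 0.0705 mm² = 205000 / 0.0705 = 2907801.4 mm.
Time extruding = 2907801.4 / 72.4, so 40163 s.
Number of layers: 38.3 / 0.15 → 256 (rounded up).
Layer-change overhead: 256 × 0.79 → 202.24 s.
Altogether 40163 + 202.24 = 40365.24 s, i.e. 11.21 hours.

11.21 hours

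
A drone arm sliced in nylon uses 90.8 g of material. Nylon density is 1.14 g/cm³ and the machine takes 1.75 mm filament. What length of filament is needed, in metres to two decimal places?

33.11 m

Extruded volume: 90.8/1.14 = 79.6491 cm³ (79649.1 mm³).
Filament cross-section = π × (1.75/2)² = 2.4053 mm².
Length = 79649.1 / 2.4053 = 33114 mm = 33.11 m.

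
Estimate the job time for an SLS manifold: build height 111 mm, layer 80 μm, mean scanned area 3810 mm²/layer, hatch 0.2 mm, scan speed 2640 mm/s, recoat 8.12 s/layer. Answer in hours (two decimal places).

Layers = ⌈111/0.08⌉ = 1388.
Per-layer scan distance = 3810 / 0.2 = 19050 mm.
Per-layer scan time = 19050 / 2640, so 7.2159 s.
Time per layer = 7.2159 + 8.12 = 15.3359 s.
1388 layers × 15.3359 s/layer = 21286.2292 s, i.e. 5.91 hours.

5.91 hours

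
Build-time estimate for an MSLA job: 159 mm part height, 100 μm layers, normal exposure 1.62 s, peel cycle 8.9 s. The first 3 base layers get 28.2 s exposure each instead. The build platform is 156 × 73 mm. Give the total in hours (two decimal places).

4.67 hours

Layer count = ceil(159 / 0.1) = 1590.
Base layers: 3 × (28.2 + 8.9) → 111.3 s.
Remaining layers: 1587 × (1.62 + 8.9) → 16695.24 s.
Sum: 111.3 + 16695.24 = 16806.54 s → 4.67 hours.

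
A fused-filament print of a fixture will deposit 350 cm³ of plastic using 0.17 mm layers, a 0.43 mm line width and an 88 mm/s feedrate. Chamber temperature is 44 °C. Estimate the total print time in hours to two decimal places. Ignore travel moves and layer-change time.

15.11 hours

Extrusion cross-section = 0.17 × 0.43, so 0.0731 mm².
Path length: 350000 mm³ / 0.0731 mm² → 4787961.7 mm.
Extrusion time = 4787961.7 / 88 = 54408.7 s.
Converting: 54408.7 s = 15.11 hours.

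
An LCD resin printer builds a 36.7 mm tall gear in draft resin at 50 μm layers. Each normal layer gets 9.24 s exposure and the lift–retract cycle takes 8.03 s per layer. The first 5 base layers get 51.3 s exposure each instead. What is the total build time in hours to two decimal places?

Number of layers: 36.7 / 0.05 → 734 (rounded up).
Base layers = 5 × (51.3 + 8.03), so 296.65 s.
Remaining layers = 729 × (9.24 + 8.03), so 12589.83 s.
Total = 296.65 + 12589.83 = 12886.48 s = 3.58 hours.

3.58 hours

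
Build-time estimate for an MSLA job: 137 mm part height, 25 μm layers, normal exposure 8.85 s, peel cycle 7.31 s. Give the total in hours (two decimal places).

Layers = ⌈137/0.025⌉ = 5480.
Per-layer time = 8.85 + 7.31 = 16.16 s.
Total = 5480 × 16.16 = 88556.8 s = 24.60 hours.

24.60 hours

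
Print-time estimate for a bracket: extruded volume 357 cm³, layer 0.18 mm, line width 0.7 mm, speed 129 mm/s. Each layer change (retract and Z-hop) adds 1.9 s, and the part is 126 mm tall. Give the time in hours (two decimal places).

6.47 hours

Line area = 0.18 × 0.7, so 0.126 mm².
Toolpath length = 357 cm³ / 0.126 mm² = 357000 / 0.126 = 2833333.3 mm.
Extrusion time = 2833333.3 / 129, so 21963.8 s.
Layers = ⌈126/0.18⌉ = 700.
Non-print overhead: 700 × 1.9 → 1330 s.
Altogether 21963.8 + 1330 = 23293.8 s, i.e. 6.47 hours.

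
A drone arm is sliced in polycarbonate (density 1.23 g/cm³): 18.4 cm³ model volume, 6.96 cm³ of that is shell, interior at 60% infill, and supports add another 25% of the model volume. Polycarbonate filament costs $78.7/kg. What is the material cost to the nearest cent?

$1.78

Interior volume: 18.4 − 6.96 → 11.44 cm³.
Deposited infill = 0.60 × 11.44 = 6.864 cm³.
Support: 0.25 × 18.4 → 4.6 cm³.
Deposited volume: 6.96 + 6.864 + 4.6 → 18.424 cm³.
Mass = 18.424 × 1.23, so 22.66152 g.
At $78.7/kg: 22.66152/1000 × 78.7 = $1.78.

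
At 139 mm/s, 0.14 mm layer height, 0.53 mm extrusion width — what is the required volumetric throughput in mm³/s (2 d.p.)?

A = 0.14 × 0.53 = 0.0742 mm².
Volumetric flow = 139 × 0.0742 = 10.31 mm³/s.

10.31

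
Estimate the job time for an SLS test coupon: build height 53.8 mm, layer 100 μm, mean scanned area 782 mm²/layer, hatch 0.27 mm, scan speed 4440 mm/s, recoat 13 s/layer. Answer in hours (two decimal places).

Layers = ⌈53.8/0.1⌉ = 538.
Hatch length per layer = 782 / 0.27, so 2896.3 mm.
Per-layer scan time = 2896.3 / 4440 = 0.6523 s.
Time per layer = 0.6523 + 13 = 13.6523 s.
Total: 538 × 13.6523 s = 7344.9374 s → 2.04 hours.

2.04 hours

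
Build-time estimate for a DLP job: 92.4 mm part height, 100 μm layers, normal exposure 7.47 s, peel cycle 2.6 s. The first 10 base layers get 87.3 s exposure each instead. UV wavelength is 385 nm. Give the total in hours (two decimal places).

2.81 hours

Layers = ⌈92.4/0.1⌉ = 924.
Bottom layers = 10 × (87.3 + 2.6), so 899 s.
Remaining layers: 914 × (7.47 + 2.6) → 9203.98 s.
Sum: 899 + 9203.98 = 10102.98 s → 2.81 hours.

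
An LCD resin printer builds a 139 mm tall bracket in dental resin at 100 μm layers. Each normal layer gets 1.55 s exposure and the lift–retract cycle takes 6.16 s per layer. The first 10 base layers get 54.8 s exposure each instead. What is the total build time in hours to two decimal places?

Number of layers: 139 / 0.1 → 1390 (rounded up).
Burn-in layers = 10 × (54.8 + 6.16), so 609.6 s.
Normal layers = 1380 × (1.55 + 6.16), so 10639.8 s.
Sum: 609.6 + 10639.8 = 11249.4 s → 3.12 hours.

3.12 hours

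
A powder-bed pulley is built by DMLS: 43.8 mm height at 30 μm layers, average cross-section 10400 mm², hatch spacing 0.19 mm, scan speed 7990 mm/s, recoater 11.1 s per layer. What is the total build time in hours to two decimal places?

Number of layers: 43.8 / 0.03 → 1460 (rounded up).
Hatch length per layer = 10400 / 0.19 = 54736.8 mm.
Scan time per layer = 54736.8 / 7990, so 6.8507 s.
Time per layer: 6.8507 + 11.1 → 17.9507 s.
Total: 1460 × 17.9507 s = 26208.022 s → 7.28 hours.

7.28 hours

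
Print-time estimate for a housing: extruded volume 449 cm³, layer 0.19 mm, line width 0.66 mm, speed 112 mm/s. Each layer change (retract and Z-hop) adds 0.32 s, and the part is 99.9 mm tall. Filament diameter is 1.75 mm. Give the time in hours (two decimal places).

Bead cross-section: 0.19 × 0.66 → 0.1254 mm².
Total extruded path = 449000/0.1254 = 3580542.3 mm.
Print-move time: 3580542.3 / 112 → 31969.1 s.
Layer count = ceil(99.9 / 0.19) = 526.
Layer-change overhead: 526 × 0.32 → 168.32 s.
Total = 31969.1 + 168.32 = 32137.42 s = 8.93 hours.

8.93 hours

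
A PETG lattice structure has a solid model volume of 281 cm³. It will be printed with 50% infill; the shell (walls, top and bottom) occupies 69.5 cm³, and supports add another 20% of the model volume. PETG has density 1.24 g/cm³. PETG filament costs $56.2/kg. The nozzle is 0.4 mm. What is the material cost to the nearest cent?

$16.13

Infill region = 281 − 69.5, so 211.5 cm³.
Infill deposited = 0.50 × 211.5 = 105.75 cm³.
Support = 0.20 × 281, so 56.2 cm³.
Total printed volume: 69.5 + 105.75 + 56.2 → 231.45 cm³.
Mass = 231.45 × 1.24, so 286.998 g.
Cost = 286.998 g / 1000 × $56.2/kg = $16.13.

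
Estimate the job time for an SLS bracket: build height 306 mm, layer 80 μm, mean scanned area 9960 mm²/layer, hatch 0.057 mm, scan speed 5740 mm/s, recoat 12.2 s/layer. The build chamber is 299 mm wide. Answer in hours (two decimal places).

Layer count = ceil(306 / 0.08) = 3825.
Per-layer scan distance = 9960 / 0.057 = 174736.8 mm.
Laser time per layer: 174736.8 / 5740 → 30.442 s.
Per-layer time: 30.442 + 12.2 → 42.642 s.
Build time = 3825 × 42.642 = 163105.65 s = 45.31 hours.

45.31 hours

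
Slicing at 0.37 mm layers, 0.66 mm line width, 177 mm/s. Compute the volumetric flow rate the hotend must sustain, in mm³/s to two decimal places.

A = 0.37 × 0.66, so 0.2442 mm².
Volumetric flow = 177 × 0.2442 = 43.22 mm³/s.

43.22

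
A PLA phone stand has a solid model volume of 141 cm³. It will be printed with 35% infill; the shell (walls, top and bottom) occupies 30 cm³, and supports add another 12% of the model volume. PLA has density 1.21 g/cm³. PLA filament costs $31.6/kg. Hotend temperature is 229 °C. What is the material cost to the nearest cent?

Interior volume = 141 − 30, so 111 cm³.
Deposited infill = 0.35 × 111, so 38.85 cm³.
Support = 0.12 × 141, so 16.92 cm³.
Deposited volume = 30 + 38.85 + 16.92, so 85.77 cm³.
Mass = 85.77 × 1.21, so 103.7817 g.
At $31.6/kg: 103.7817/1000 × 31.6 = $3.28.

$3.28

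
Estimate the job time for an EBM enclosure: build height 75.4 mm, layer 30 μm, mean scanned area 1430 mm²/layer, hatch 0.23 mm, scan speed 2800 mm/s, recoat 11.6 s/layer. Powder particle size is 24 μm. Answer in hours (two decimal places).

9.65 hours

Layer count = ceil(75.4 / 0.03) = 2514.
Scan path per layer: 1430 / 0.23 → 6217.4 mm.
Per-layer scan time: 6217.4 / 2800 → 2.2205 s.
Per-layer time = 2.2205 + 11.6, so 13.8205 s.
Build time = 2514 × 13.8205 = 34744.737 s = 9.65 hours.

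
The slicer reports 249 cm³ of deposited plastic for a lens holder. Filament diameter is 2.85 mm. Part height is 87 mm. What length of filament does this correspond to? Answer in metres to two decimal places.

39.03 m

Filament cross-section = π × (2.85/2)² = 6.3794 mm².
L = 249000 mm³ / 6.3794 mm² = 39031.88 mm, i.e. 39.03 m.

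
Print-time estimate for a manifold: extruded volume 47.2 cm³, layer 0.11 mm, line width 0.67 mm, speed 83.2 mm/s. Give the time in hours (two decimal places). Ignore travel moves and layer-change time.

Extrusion cross-section: 0.11 × 0.67 → 0.0737 mm².
Total extruded path = 47200/0.0737 = 640434.2 mm.
Print-move time = 640434.2 / 83.2, so 7697.5 s.
7697.5 s = 2.14 hours.

2.14 hours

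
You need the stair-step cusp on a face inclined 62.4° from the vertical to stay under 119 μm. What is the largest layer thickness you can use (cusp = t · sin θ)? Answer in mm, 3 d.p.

0.134 mm

sin(62.4°) = 0.8862; t_max = 0.119/0.8862 = 0.134 mm.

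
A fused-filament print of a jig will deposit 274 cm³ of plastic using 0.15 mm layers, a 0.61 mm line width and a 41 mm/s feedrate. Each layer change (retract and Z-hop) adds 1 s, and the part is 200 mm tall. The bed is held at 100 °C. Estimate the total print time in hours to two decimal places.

Bead cross-section = 0.15 × 0.61, so 0.0915 mm².
Path length: 274000 mm³ / 0.0915 mm² → 2994535.5 mm.
Print-move time = 2994535.5 / 41 = 73037.5 s.
Number of layers: 200 / 0.15 → 1334 (rounded up).
Non-print overhead = 1334 × 1, so 1334 s.
Altogether 73037.5 + 1334 = 74371.5 s, i.e. 20.66 hours.

20.66 hours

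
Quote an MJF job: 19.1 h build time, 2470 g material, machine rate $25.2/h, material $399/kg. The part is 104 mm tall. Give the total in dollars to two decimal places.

$1466.85

Machine cost = 25.2 × 19.1 = $481.32.
Feedstock cost: 399 × 2470/1000 → $985.53.
Job cost: 481.32 + 985.53 = $1466.85.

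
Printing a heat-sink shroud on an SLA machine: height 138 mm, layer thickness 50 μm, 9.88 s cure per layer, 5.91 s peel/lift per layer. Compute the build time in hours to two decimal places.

12.11 hours

Layers = ⌈138/0.05⌉ = 2760.
Per-layer time = 9.88 + 5.91, so 15.79 s.
Total = 2760 × 15.79 = 43580.4 s = 12.11 hours.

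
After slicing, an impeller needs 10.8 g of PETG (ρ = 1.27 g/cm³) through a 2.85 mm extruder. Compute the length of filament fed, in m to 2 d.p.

Volume = 10.8 g / 1.27 g·cm⁻³ = 8.5039 cm³ = 8503.9 mm³.
Filament cross-section = π × (2.85/2)² = 6.3794 mm².
Length = 8503.9 / 6.3794 = 1333.03 mm = 1.33 m.

1.33 m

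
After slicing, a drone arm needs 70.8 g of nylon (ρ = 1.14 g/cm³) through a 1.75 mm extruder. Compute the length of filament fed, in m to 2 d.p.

25.82 m

Volume = 70.8 g / 1.14 g·cm⁻³ = 62.1053 cm³ = 62105.3 mm³.
Filament cross-section = π × (1.75/2)² = 2.4053 mm².
Length = 62105.3 / 2.4053 = 25820.19 mm = 25.82 m.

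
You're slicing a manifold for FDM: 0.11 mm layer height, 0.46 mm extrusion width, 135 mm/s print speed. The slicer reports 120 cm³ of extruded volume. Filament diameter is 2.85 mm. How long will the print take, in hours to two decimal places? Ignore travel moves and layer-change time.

Bead cross-section = 0.11 × 0.46, so 0.0506 mm².
Total extruded path = 120000/0.0506 = 2371541.5 mm.
Print-move time: 2371541.5 / 135 → 17567 s.
That's 17567 s → 4.88 hours.

4.88 hours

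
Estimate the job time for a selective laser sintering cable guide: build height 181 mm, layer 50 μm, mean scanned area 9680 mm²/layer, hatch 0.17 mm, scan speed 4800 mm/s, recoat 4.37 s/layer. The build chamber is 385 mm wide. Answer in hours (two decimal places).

Layer count = ceil(181 / 0.05) = 3620.
Scan path per layer = 9680 / 0.17, so 56941.2 mm.
Laser time per layer: 56941.2 / 4800 → 11.8628 s.
Time per layer = 11.8628 + 4.37 = 16.2328 s.
Total: 3620 × 16.2328 s = 58762.736 s → 16.32 hours.

16.32 hours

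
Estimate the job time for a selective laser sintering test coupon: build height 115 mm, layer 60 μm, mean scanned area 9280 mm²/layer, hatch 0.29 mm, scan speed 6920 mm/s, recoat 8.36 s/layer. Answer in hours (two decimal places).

Layers = ⌈115/0.06⌉ = 1917.
Scan path per layer = 9280 / 0.29, so 32000 mm.
Laser time per layer = 32000 / 6920 = 4.6243 s.
Time per layer = 4.6243 + 8.36 = 12.9843 s.
Build time = 1917 × 12.9843 = 24890.9031 s = 6.91 hours.

6.91 hours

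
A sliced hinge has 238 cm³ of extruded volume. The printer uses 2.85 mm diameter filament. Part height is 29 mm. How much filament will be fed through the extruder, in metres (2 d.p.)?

Filament cross-section = π × (2.85/2)² = 6.3794 mm².
Length = 238 cm³ / 6.3794 mm² = 238000 / 6.3794 = 37307.58 mm = 37.31 m.

37.31 m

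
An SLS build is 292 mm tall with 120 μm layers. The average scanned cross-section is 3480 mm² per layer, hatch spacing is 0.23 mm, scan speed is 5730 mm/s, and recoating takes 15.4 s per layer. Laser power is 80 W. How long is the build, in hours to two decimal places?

Number of layers: 292 / 0.12 → 2434 (rounded up).
Per-layer scan distance = 3480 / 0.23 = 15130.4 mm.
Per-layer scan time: 15130.4 / 5730 → 2.6406 s.
Per-layer time = 2.6406 + 15.4, so 18.0406 s.
2434 layers × 18.0406 s/layer = 43910.8204 s, i.e. 12.20 hours.

12.20 hours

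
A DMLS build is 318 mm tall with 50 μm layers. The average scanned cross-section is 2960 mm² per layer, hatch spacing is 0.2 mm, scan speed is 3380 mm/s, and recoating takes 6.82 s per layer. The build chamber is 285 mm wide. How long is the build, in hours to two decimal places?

19.78 hours

Number of layers: 318 / 0.05 → 6360 (rounded up).
Scan path per layer = 2960 / 0.2 = 14800 mm.
Per-layer scan time = 14800 / 3380, so 4.3787 s.
Layer cycle: 4.3787 + 6.82 → 11.1987 s.
Build time = 6360 × 11.1987 = 71223.732 s = 19.78 hours.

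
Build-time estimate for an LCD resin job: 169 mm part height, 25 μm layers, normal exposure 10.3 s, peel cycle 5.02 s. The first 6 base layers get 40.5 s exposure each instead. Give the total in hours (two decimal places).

28.82 hours

Number of layers: 169 / 0.025 → 6760 (rounded up).
Burn-in layers: 6 × (40.5 + 5.02) → 273.12 s.
Regular layers: 6754 × (10.3 + 5.02) → 103471.28 s.
Sum: 273.12 + 103471.28 = 103744.4 s → 28.82 hours.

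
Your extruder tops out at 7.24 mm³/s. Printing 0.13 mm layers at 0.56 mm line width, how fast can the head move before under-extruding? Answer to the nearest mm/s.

Extrusion cross-section = 0.13 × 0.56, so 0.0728 mm².
Max speed = 7.24 / 0.0728 = 99.45 ≈ 99 mm/s.

99 mm/s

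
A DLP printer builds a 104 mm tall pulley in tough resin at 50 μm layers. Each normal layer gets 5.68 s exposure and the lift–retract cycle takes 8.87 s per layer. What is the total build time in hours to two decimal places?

Layers = ⌈104/0.05⌉ = 2080.
Per-layer time: 5.68 + 8.87 → 14.55 s.
Build time: 2080 × 14.55 s = 30264 s, i.e. 8.41 hours.

8.41 hours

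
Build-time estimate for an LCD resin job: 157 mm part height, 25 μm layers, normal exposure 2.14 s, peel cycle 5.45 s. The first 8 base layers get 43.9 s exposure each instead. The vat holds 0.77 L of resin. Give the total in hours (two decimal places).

13.33 hours

Layer count = ceil(157 / 0.025) = 6280.
Base layers = 8 × (43.9 + 5.45) = 394.8 s.
Remaining layers: 6272 × (2.14 + 5.45) → 47604.48 s.
Sum: 394.8 + 47604.48 = 47999.28 s → 13.33 hours.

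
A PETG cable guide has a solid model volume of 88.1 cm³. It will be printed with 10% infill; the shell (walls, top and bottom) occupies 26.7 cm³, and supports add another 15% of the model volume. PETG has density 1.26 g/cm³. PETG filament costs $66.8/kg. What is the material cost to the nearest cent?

$3.88

Infill region = 88.1 − 26.7 = 61.4 cm³.
Infill deposited: 0.10 × 61.4 → 6.14 cm³.
Support = 0.15 × 88.1 = 13.215 cm³.
Deposited volume: 26.7 + 6.14 + 13.215 → 46.055 cm³.
Mass = 46.055 × 1.26, so 58.0293 g.
Cost = 58.0293 g / 1000 × $66.8/kg = $3.88.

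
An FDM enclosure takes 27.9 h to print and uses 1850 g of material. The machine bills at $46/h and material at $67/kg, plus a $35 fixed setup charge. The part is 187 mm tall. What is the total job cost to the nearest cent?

$1442.35

Time charge = 46 × 27.9, so $1283.40.
Feedstock cost: 67 × 1850/1000 → $123.95.
Total = 1283.40 + 123.95 + 35 = $1442.35.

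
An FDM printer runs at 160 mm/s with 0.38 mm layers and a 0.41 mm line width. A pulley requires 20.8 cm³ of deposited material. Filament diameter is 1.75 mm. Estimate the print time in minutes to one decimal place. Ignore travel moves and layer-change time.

Extrusion cross-section: 0.38 × 0.41 → 0.1558 mm².
Toolpath length = 20.8 cm³ / 0.1558 mm² = 20800 / 0.1558 = 133504.5 mm.
Time extruding = 133504.5 / 160, so 834.4 s.
834.4 s = 13.9 minutes.

13.9 minutes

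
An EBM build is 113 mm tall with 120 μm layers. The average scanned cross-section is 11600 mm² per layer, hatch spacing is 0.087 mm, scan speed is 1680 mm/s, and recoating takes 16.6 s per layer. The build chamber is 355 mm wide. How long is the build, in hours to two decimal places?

Layers = ⌈113/0.12⌉ = 942.
Per-layer scan distance: 11600 / 0.087 → 133333.3 mm.
Per-layer scan time: 133333.3 / 1680 → 79.3651 s.
Per-layer time = 79.3651 + 16.6 = 95.9651 s.
942 layers × 95.9651 s/layer = 90399.1242 s, i.e. 25.11 hours.

25.11 hours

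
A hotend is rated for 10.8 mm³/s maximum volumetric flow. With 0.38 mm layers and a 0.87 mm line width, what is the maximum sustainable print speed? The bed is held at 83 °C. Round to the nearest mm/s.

33 mm/s

A = 0.38 × 0.87, so 0.3306 mm².
v_max = Q/A = 10.8/0.3306 = 32.67 mm/s → 33 mm/s.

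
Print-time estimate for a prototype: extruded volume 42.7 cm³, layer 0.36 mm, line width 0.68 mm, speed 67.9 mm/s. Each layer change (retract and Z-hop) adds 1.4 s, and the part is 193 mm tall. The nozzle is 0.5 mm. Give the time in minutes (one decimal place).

Extrusion cross-section = 0.36 × 0.68, so 0.2448 mm².
Path length: 42700 mm³ / 0.2448 mm² → 174428.1 mm.
Extrusion time = 174428.1 / 67.9, so 2568.9 s.
Layers = ⌈193/0.36⌉ = 537.
Layer-change overhead = 537 × 1.4, so 751.8 s.
Total = 2568.9 + 751.8 = 3320.7 s = 55.3 minutes.

55.3 minutes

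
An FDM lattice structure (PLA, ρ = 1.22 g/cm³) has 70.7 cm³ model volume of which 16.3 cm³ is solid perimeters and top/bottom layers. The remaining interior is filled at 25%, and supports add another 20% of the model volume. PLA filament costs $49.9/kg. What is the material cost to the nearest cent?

$2.68

Volume inside the shell = 70.7 − 16.3, so 54.4 cm³.
Infill deposited = 0.25 × 54.4 = 13.6 cm³.
Support: 0.20 × 70.7 → 14.14 cm³.
Total printed volume = 16.3 + 13.6 + 14.14, so 44.04 cm³.
Mass = 44.04 × 1.22, so 53.7288 g.
Cost = 53.7288 g / 1000 × $49.9/kg = $2.68.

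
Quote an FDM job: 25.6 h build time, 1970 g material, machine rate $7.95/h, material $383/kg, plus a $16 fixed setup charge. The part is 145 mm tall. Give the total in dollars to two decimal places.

Time charge = 7.95 × 25.6 = $203.52.
Feedstock cost = 383 × 1970/1000 = $754.51.
Total = 203.52 + 754.51 + 16 = $974.03.

$974.03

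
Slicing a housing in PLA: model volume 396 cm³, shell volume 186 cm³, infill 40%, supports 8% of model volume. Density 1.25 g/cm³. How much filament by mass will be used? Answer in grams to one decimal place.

377.1 g

Infill region: 396 − 186 → 210 cm³.
Deposited infill = 0.40 × 210, so 84 cm³.
Support = 0.08 × 396 = 31.68 cm³.
Total extruded = 186 + 84 + 31.68, so 301.68 cm³.
Mass = 301.68 × 1.25 = 377.1 g.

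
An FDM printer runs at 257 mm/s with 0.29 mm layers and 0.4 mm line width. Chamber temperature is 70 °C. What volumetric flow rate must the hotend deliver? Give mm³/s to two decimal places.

29.81

Extrusion cross-section = 0.29 × 0.4 = 0.116 mm².
Q = v·A = 257 × 0.116 = 29.81 mm³/s.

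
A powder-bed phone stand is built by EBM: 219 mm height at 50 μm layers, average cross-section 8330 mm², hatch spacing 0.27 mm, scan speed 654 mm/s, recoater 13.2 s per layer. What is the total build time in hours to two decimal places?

73.46 hours

Layers = ⌈219/0.05⌉ = 4380.
Per-layer scan distance = 8330 / 0.27 = 30851.9 mm.
Per-layer scan time: 30851.9 / 654 → 47.1742 s.
Per-layer time = 47.1742 + 13.2, so 60.3742 s.
Total: 4380 × 60.3742 s = 264438.996 s → 73.46 hours.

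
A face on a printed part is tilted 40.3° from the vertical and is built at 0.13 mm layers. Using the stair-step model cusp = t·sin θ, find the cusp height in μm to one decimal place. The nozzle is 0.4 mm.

h_c = t·sin θ = 0.13 × 0.6468 = 0.084084 mm (84.1 μm).

84.1 μm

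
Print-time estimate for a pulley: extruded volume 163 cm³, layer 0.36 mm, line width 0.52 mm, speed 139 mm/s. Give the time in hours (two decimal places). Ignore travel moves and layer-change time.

1.74 hours

Line area = 0.36 × 0.52, so 0.1872 mm².
Total extruded path = 163000/0.1872 = 870726.5 mm.
Time extruding: 870726.5 / 139 → 6264.2 s.
That's 6264.2 s → 1.74 hours.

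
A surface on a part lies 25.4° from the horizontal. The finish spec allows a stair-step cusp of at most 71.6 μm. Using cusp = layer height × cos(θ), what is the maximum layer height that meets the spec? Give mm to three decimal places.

cos(25.4°) = 0.9033; t_max = 0.0716/0.9033 = 0.079 mm.

0.079 mm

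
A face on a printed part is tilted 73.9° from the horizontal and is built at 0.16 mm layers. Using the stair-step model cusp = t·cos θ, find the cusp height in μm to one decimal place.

44.4 μm

h_c = t·cos θ = 0.16 × 0.2773 = 0.044368 mm (44.4 μm).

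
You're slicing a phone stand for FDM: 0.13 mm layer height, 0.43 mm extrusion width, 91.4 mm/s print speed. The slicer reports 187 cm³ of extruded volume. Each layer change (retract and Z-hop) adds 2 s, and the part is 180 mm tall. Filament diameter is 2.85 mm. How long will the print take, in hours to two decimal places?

Line area: 0.13 × 0.43 → 0.0559 mm².
Toolpath length = 187 cm³ / 0.0559 mm² = 187000 / 0.0559 = 3345259.4 mm.
Time extruding: 3345259.4 / 91.4 → 36600.2 s.
Number of layers: 180 / 0.13 → 1385 (rounded up).
Non-print overhead = 1385 × 2, so 2770 s.
Total = 36600.2 + 2770 = 39370.2 s = 10.94 hours.

10.94 hours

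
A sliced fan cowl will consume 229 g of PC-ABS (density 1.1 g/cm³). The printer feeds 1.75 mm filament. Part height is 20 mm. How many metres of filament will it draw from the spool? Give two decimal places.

86.55 m

Volume = 229 g / 1.1 g·cm⁻³ = 208.1818 cm³ = 208181.8 mm³.
Cross-section of 1.75 mm filament: π·(1.75/2)² = 2.4053 mm².
L = V/A = 208181.8/2.4053 = 86551.28 mm → 86.55 m.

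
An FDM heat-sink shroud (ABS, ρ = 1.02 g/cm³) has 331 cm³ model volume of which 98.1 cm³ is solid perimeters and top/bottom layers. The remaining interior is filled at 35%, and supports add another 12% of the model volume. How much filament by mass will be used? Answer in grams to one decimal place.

223.7 g

Infill region: 331 − 98.1 → 232.9 cm³.
Infill volume = 0.35 × 232.9 = 81.515 cm³.
Support = 0.12 × 331 = 39.72 cm³.
Total printed volume = 98.1 + 81.515 + 39.72 = 219.335 cm³.
Mass = 219.335 × 1.02 = 223.7217 g.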